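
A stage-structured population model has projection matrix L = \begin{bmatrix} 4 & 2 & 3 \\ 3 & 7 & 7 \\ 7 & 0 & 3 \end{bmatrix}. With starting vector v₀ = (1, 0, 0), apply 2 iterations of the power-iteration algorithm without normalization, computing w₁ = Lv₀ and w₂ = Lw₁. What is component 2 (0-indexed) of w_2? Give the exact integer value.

49

w1 = Lv₀ = (4·1 + 2·0 + 3·0; 3·1 + 7·0 + 7·0; 7·1 + 0·0 + 3·0) = (4, 3, 7)
w2 = Lw1 = (4·4 + 2·3 + 3·7; 3·4 + 7·3 + 7·7; 7·4 + 0·3 + 3·7) = (43, 82, 49)
The requested component of w2 is 49.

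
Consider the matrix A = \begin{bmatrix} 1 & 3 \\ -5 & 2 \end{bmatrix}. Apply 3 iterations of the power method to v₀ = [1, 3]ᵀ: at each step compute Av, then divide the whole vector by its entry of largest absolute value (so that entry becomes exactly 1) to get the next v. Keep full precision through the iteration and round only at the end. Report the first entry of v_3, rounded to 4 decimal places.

0.8137

Av0 = (10.00000, 1.00000); divide by 10.00000 → v1 = (1.00000, 0.10000)
Av1 = (1.30000, -4.80000); divide by -4.80000 → v2 = (-0.27083, 1.00000)
Av2 = (2.72917, 3.35417); divide by 3.35417 → v3 = (0.81366, 1.00000)
Requested entry of v3: -131/-161 = 0.8137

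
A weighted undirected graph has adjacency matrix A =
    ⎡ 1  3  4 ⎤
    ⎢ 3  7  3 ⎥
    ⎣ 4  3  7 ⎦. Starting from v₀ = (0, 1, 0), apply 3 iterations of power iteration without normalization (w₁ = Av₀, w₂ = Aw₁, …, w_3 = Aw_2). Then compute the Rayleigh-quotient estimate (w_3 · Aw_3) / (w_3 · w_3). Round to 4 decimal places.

λ ≈ 12.1829

w1 = Av₀ = (1·0 + 3·1 + 4·0; 3·0 + 7·1 + 3·0; 4·0 + 3·1 + 7·0) = (3, 7, 3)
w2 = Aw1 = (1·3 + 3·7 + 4·3; 3·3 + 7·7 + 3·3; 4·3 + 3·7 + 7·3) = (36, 67, 54)
w3 = Aw2 = (453, 739, 723)
Aw3 = (5562, 8701, 9090)
w3·Aw3 = 453·5562 + 739·8701 + 723·9090 = 15521695; w3·w3 = 453·453 + 739·739 + 723·723 = 1274059
λ ≈ 15521695/1274059 = 12.1829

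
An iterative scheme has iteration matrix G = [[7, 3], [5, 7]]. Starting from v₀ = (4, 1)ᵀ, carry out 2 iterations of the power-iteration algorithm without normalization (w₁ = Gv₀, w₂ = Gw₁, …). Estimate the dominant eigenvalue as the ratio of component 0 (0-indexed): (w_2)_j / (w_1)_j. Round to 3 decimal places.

λ ≈ 9.613

w1 = Gv₀ = (7·4 + 3·1; 5·4 + 7·1) = (31, 27)
w2 = Gw1 = (7·31 + 3·27; 5·31 + 7·27) = (298, 344)
Ratio at component: 298 / 31 = 9.613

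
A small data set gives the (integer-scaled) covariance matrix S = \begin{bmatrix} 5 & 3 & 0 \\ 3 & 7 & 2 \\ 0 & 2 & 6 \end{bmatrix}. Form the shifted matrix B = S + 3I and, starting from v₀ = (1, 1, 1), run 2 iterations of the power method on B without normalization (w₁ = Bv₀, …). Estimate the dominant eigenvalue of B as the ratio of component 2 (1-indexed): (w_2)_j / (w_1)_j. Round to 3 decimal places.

B = S + 3I has rows (8, 3, 0); (3, 10, 2); (0, 2, 9)
w1 = Bv₀ = (8·1 + 3·1 + 0·1; 3·1 + 10·1 + 2·1; 0·1 + 2·1 + 9·1) = (11, 15, 11)
w2 = Bw1 = (8·11 + 3·15 + 0·11; 3·11 + 10·15 + 2·11; 0·11 + 2·15 + 9·11) = (133, 205, 129)
Ratio: 205/15 = 13.667

13.667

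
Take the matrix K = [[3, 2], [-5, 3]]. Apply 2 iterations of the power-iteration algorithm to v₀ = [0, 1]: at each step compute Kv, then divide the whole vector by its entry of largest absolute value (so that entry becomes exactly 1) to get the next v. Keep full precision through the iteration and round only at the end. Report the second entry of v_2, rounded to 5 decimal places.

Kv0 = (2.000000, 3.000000); divide by 3.000000 → v1 = (0.666667, 1.000000)
Kv1 = (4.000000, -0.333333); divide by 4.000000 → v2 = (1.000000, -0.083333)
Requested entry of v2: -1/12 = -0.08333

-0.08333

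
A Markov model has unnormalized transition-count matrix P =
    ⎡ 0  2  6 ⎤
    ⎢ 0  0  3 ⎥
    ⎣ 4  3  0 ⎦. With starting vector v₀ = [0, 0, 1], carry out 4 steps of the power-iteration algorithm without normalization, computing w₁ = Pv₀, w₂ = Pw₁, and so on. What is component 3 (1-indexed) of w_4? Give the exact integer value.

1089

w1 = Pv₀ = (6, 3, 0)
w2 = Pw1 = (6, 0, 33)
w3 = Pw2 = (198, 99, 24)
w4 = Pw3 = (342, 72, 1089)
The requested component of w4 is 1089.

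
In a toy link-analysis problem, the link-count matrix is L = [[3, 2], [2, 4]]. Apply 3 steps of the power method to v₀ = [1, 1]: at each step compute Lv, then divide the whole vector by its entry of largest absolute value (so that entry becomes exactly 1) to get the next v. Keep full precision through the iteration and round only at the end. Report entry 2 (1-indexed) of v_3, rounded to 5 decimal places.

Lv0 = (5.000000, 6.000000); divide by 6.000000 → v1 = (0.833333, 1.000000)
Lv1 = (4.500000, 5.666667); divide by 5.666667 → v2 = (0.794118, 1.000000)
Lv2 = (4.382353, 5.588235); divide by 5.588235 → v3 = (0.784211, 1.000000)
Requested entry of v3: 190/190 = 1.00000

1.00000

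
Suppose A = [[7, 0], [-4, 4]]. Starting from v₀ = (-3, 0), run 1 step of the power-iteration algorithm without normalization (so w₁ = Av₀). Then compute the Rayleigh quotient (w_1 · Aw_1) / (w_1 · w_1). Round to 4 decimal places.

7.9846

w1 = Av₀ = (7·(-3) + 0·0; (-4)·(-3) + 4·0) = (-21, 12)
Aw1 = (-147, 132)
w1·Aw1 = (-21)·(-147) + 12·132 = 4671; w1·w1 = (-21)·(-21) + 12·12 = 585
λ ≈ 4671/585 = 7.9846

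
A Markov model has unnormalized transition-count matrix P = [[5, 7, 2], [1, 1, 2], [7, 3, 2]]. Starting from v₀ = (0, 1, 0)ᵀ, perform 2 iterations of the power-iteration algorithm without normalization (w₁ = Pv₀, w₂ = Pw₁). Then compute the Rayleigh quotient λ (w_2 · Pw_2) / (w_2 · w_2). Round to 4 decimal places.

w1 = Pv₀ = (5·0 + 7·1 + 2·0; 1·0 + 1·1 + 2·0; 7·0 + 3·1 + 2·0) = (7, 1, 3)
w2 = Pw1 = (5·7 + 7·1 + 2·3; 1·7 + 1·1 + 2·3; 7·7 + 3·1 + 2·3) = (48, 14, 58)
Pw2 = (454, 178, 494)
w2·Pw2 = 48·454 + 14·178 + 58·494 = 52936; w2·w2 = 48·48 + 14·14 + 58·58 = 5864
λ ≈ 52936/5864 = 9.0273

9.0273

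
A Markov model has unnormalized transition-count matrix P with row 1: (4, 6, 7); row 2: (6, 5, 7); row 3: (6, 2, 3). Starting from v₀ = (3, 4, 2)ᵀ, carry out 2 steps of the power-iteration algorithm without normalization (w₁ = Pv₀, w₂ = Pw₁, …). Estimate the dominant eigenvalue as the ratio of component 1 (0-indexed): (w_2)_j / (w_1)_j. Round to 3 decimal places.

15.077

w1 = Pv₀ = (50, 52, 32)
w2 = Pw1 = (736, 784, 500)
Ratio at component: 784 / 52 = 15.077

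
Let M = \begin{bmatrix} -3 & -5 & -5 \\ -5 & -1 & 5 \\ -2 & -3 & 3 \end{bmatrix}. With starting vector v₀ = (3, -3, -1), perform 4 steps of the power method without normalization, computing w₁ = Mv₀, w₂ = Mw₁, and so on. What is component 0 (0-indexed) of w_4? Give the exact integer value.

w1 = Mv₀ = (11, -17, 0)
w2 = Mw1 = (52, -38, 29)
w3 = Mw2 = (-111, -77, 97)
w4 = Mw3 = (233, 1117, 744)
The requested component of w4 is 233.

233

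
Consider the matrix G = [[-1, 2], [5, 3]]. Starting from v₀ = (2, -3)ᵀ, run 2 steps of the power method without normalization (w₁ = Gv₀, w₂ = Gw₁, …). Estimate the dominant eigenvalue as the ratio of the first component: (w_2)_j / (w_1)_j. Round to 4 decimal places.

λ ≈ -1.2500

w1 = Gv₀ = ((-1)·2 + 2·(-3); 5·2 + 3·(-3)) = (-8, 1)
w2 = Gw1 = ((-1)·(-8) + 2·1; 5·(-8) + 3·1) = (10, -37)
Ratio at component: 10 / -8 = -1.2500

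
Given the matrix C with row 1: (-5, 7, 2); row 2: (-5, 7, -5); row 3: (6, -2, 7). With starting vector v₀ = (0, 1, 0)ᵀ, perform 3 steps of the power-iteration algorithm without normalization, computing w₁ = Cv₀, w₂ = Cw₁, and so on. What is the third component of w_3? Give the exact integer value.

110

w1 = Cv₀ = ((-5)·0 + 7·1 + 2·0; (-5)·0 + 7·1 + (-5)·0; 6·0 + (-2)·1 + 7·0) = (7, 7, -2)
w2 = Cw1 = ((-5)·7 + 7·7 + 2·(-2); (-5)·7 + 7·7 + (-5)·(-2); 6·7 + (-2)·7 + 7·(-2)) = (10, 24, 14)
w3 = Cw2 = (146, 48, 110)
The requested component of w3 is 110.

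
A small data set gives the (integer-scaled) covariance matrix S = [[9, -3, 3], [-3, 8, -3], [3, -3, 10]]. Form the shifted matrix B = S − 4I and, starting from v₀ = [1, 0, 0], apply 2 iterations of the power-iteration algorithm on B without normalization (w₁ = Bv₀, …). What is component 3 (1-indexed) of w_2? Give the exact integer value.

42

B = S − 4I has rows (5, -3, 3); (-3, 4, -3); (3, -3, 6)
w1 = Bv₀ = (5·1 + (-3)·0 + 3·0; (-3)·1 + 4·0 + (-3)·0; 3·1 + (-3)·0 + 6·0) = (5, -3, 3)
w2 = Bw1 = (5·5 + (-3)·(-3) + 3·3; (-3)·5 + 4·(-3) + (-3)·3; 3·5 + (-3)·(-3) + 6·3) = (43, -36, 42)
Requested component of w2: 42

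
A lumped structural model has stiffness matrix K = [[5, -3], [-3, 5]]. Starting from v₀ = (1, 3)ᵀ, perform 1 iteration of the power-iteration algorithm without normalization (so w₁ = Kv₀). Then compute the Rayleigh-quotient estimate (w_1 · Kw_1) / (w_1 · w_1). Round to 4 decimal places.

w1 = Kv₀ = (5·1 + (-3)·3; (-3)·1 + 5·3) = (-4, 12)
Kw1 = (-56, 72)
w1·Kw1 = (-4)·(-56) + 12·72 = 1088; w1·w1 = (-4)·(-4) + 12·12 = 160
λ ≈ 1088/160 = 6.8000

λ ≈ 6.8000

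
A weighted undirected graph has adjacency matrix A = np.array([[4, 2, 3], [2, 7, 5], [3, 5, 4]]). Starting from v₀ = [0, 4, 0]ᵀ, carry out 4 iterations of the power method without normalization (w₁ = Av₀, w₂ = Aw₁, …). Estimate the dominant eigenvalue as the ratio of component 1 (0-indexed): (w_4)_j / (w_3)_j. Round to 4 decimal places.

λ ≈ 12.0800

w1 = Av₀ = (4·0 + 2·4 + 3·0; 2·0 + 7·4 + 5·0; 3·0 + 5·4 + 4·0) = (8, 28, 20)
w2 = Aw1 = (4·8 + 2·28 + 3·20; 2·8 + 7·28 + 5·20; 3·8 + 5·28 + 4·20) = (148, 312, 244)
w3 = Aw2 = (1948, 3700, 2980)
w4 = Aw3 = (24132, 44696, 36264)
Ratio at component: 44696 / 3700 = 12.0800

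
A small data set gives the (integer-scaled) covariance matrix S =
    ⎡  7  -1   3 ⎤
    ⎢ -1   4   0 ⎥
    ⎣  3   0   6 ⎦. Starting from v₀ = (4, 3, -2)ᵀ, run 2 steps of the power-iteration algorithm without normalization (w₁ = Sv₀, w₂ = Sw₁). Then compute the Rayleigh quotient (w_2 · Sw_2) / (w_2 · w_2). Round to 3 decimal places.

8.877

w1 = Sv₀ = (7·4 + (-1)·3 + 3·(-2); (-1)·4 + 4·3 + 0·(-2); 3·4 + 0·3 + 6·(-2)) = (19, 8, 0)
w2 = Sw1 = (7·19 + (-1)·8 + 3·0; (-1)·19 + 4·8 + 0·0; 3·19 + 0·8 + 6·0) = (125, 13, 57)
Sw2 = (1033, -73, 717)
w2·Sw2 = 125·1033 + 13·(-73) + 57·717 = 169045; w2·w2 = 125·125 + 13·13 + 57·57 = 19043
λ ≈ 169045/19043 = 8.877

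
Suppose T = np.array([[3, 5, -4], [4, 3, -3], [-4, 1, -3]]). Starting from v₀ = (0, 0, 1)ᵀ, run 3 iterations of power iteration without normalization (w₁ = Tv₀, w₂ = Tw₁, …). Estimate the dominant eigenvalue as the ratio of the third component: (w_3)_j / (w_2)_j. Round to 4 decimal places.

λ ≈ -1.0000

w1 = Tv₀ = (-4, -3, -3)
w2 = Tw1 = (-15, -16, 22)
w3 = Tw2 = (-213, -174, -22)
Ratio at component: -22 / 22 = -1.0000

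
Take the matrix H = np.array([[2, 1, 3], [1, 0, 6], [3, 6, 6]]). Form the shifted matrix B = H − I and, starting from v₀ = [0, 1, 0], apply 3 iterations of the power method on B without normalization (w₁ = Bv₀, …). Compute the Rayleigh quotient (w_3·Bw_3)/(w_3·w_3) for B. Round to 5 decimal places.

μ ≈ 9.21098

B = H − I has rows (1, 1, 3); (1, -1, 6); (3, 6, 5)
w1 = Bv₀ = (1·0 + 1·1 + 3·0; 1·0 + (-1)·1 + 6·0; 3·0 + 6·1 + 5·0) = (1, -1, 6)
w2 = Bw1 = (1·1 + 1·(-1) + 3·6; 1·1 + (-1)·(-1) + 6·6; 3·1 + 6·(-1) + 5·6) = (18, 38, 27)
w3 = Bw2 = (137, 142, 417)
Bw3 = (1530, 2497, 3348)
w3·Bw3 = 1960300; w3·w3 = 212822; μ ≈ 1960300/212822 = 9.21098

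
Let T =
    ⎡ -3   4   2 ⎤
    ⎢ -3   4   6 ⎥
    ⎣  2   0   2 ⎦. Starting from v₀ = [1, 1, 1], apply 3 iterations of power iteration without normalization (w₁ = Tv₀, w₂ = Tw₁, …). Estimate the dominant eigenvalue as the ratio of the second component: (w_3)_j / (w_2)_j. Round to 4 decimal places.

w1 = Tv₀ = ((-3)·1 + 4·1 + 2·1; (-3)·1 + 4·1 + 6·1; 2·1 + 0·1 + 2·1) = (3, 7, 4)
w2 = Tw1 = ((-3)·3 + 4·7 + 2·4; (-3)·3 + 4·7 + 6·4; 2·3 + 0·7 + 2·4) = (27, 43, 14)
w3 = Tw2 = (119, 175, 82)
Ratio at component: 175 / 43 = 4.0698

4.0698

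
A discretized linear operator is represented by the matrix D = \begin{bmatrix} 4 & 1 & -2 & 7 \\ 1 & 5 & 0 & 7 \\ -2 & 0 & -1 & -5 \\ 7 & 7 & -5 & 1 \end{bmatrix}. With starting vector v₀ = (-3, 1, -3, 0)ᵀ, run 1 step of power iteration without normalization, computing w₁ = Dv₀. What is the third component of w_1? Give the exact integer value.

9

w1 = Dv₀ = (4·(-3) + 1·1 + (-2)·(-3) + 7·0; 1·(-3) + 5·1 + 0·(-3) + 7·0; (-2)·(-3) + 0·1 + (-1)·(-3) + (-5)·0; 7·(-3) + 7·1 + (-5)·(-3) + 1·0) = (-5, 2, 9, 1)
The requested component of w1 is 9.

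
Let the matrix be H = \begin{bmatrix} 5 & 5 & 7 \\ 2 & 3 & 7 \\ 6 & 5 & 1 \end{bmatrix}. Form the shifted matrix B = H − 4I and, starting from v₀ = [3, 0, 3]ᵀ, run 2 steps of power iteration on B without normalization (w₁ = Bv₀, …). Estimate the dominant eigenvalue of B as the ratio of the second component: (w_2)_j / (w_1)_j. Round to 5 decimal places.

3.11111

B = H − 4I has rows (1, 5, 7); (2, -1, 7); (6, 5, -3)
w1 = Bv₀ = (1·3 + 5·0 + 7·3; 2·3 + (-1)·0 + 7·3; 6·3 + 5·0 + (-3)·3) = (24, 27, 9)
w2 = Bw1 = (1·24 + 5·27 + 7·9; 2·24 + (-1)·27 + 7·9; 6·24 + 5·27 + (-3)·9) = (222, 84, 252)
Ratio: 84/27 = 3.11111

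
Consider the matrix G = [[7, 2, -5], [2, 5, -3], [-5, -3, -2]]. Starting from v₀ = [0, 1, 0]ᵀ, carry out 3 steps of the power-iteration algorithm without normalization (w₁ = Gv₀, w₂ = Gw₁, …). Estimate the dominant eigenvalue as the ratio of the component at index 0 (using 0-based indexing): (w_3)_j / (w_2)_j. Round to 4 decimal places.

w1 = Gv₀ = (2, 5, -3)
w2 = Gw1 = (39, 38, -19)
w3 = Gw2 = (444, 325, -271)
Ratio at component: 444 / 39 = 11.3846

11.3846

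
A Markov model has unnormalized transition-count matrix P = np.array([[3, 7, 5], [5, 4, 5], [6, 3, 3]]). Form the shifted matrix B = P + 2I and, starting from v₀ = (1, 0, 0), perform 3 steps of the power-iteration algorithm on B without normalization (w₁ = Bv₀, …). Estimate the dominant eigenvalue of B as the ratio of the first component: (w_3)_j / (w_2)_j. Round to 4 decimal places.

15.7778

B = P + 2I has rows (5, 7, 5); (5, 6, 5); (6, 3, 5)
w1 = Bv₀ = (5, 5, 6)
w2 = Bw1 = (90, 85, 75)
w3 = Bw2 = (1420, 1335, 1170)
Ratio: 1420/90 = 15.7778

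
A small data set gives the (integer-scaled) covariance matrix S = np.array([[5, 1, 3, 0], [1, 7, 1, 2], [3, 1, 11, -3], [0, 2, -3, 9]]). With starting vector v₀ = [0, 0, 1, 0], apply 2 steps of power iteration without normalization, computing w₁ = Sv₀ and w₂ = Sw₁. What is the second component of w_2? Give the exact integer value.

w1 = Sv₀ = (3, 1, 11, -3)
w2 = Sw1 = (49, 15, 140, -58)
The requested component of w2 is 15.

15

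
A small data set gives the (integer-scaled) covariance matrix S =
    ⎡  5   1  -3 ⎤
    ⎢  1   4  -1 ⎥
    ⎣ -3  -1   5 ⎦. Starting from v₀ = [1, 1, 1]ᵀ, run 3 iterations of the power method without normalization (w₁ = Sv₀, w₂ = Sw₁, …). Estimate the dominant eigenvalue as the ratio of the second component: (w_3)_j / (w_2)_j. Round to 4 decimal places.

λ ≈ 5.3333

w1 = Sv₀ = (5·1 + 1·1 + (-3)·1; 1·1 + 4·1 + (-1)·1; (-3)·1 + (-1)·1 + 5·1) = (3, 4, 1)
w2 = Sw1 = (5·3 + 1·4 + (-3)·1; 1·3 + 4·4 + (-1)·1; (-3)·3 + (-1)·4 + 5·1) = (16, 18, -8)
w3 = Sw2 = (122, 96, -106)
Ratio at component: 96 / 18 = 5.3333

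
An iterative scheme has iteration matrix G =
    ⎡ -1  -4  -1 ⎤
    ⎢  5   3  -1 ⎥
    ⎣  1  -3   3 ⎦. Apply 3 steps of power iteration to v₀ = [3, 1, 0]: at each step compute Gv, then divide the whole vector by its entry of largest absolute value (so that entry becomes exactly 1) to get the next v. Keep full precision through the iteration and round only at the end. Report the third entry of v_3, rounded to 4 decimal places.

1.0000

Gv0 = (-7.00000, 18.00000, 0.00000); divide by 18.00000 → v1 = (-0.38889, 1.00000, 0.00000)
Gv1 = (-3.61111, 1.05556, -3.38889); divide by -3.61111 → v2 = (1.00000, -0.29231, 0.93846)
Gv2 = (-0.76923, 3.18462, 4.69231); divide by 4.69231 → v3 = (-0.16393, 0.67869, 1.00000)
Requested entry of v3: -305/-305 = 1.0000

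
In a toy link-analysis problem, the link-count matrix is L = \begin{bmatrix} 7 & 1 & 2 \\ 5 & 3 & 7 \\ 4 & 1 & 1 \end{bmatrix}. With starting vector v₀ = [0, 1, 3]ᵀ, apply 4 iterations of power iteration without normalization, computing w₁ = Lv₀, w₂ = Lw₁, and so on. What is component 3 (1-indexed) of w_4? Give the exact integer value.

w1 = Lv₀ = (7·0 + 1·1 + 2·3; 5·0 + 3·1 + 7·3; 4·0 + 1·1 + 1·3) = (7, 24, 4)
w2 = Lw1 = (7·7 + 1·24 + 2·4; 5·7 + 3·24 + 7·4; 4·7 + 1·24 + 1·4) = (81, 135, 56)
w3 = Lw2 = (814, 1202, 515)
w4 = Lw3 = (7930, 11281, 4973)
The requested component of w4 is 4973.

4973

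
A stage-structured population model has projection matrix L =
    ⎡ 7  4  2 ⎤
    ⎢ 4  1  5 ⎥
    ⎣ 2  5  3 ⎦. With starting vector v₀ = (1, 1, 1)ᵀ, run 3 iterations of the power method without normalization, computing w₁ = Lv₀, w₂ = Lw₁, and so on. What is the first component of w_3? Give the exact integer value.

w1 = Lv₀ = (7·1 + 4·1 + 2·1; 4·1 + 1·1 + 5·1; 2·1 + 5·1 + 3·1) = (13, 10, 10)
w2 = Lw1 = (7·13 + 4·10 + 2·10; 4·13 + 1·10 + 5·10; 2·13 + 5·10 + 3·10) = (151, 112, 106)
w3 = Lw2 = (1717, 1246, 1180)
The requested component of w3 is 1717.

1717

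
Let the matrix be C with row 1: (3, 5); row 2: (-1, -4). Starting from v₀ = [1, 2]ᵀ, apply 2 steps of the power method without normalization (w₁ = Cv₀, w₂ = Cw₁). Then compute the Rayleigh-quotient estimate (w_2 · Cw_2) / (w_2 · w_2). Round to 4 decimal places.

λ ≈ -4.5310

w1 = Cv₀ = (3·1 + 5·2; (-1)·1 + (-4)·2) = (13, -9)
w2 = Cw1 = (3·13 + 5·(-9); (-1)·13 + (-4)·(-9)) = (-6, 23)
Cw2 = (97, -86)
w2·Cw2 = (-6)·97 + 23·(-86) = -2560; w2·w2 = (-6)·(-6) + 23·23 = 565
λ ≈ -2560/565 = -4.5310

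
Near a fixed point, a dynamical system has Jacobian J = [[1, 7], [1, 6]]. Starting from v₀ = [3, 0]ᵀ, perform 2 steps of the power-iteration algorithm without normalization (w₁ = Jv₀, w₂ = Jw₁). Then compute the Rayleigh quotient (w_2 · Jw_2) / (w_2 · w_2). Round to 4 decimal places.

w1 = Jv₀ = (1·3 + 7·0; 1·3 + 6·0) = (3, 3)
w2 = Jw1 = (1·3 + 7·3; 1·3 + 6·3) = (24, 21)
Jw2 = (171, 150)
w2·Jw2 = 24·171 + 21·150 = 7254; w2·w2 = 24·24 + 21·21 = 1017
λ ≈ 7254/1017 = 7.1327

λ ≈ 7.1327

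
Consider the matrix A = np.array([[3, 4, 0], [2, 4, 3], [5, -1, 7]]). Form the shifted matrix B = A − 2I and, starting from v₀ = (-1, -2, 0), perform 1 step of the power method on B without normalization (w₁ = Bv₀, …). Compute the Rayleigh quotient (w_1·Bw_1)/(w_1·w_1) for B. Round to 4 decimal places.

5.5000

B = A − 2I has rows (1, 4, 0); (2, 2, 3); (5, -1, 5)
w1 = Bv₀ = (-9, -6, -3)
Bw1 = (-33, -39, -54)
w1·Bw1 = 693; w1·w1 = 126; μ ≈ 693/126 = 5.5000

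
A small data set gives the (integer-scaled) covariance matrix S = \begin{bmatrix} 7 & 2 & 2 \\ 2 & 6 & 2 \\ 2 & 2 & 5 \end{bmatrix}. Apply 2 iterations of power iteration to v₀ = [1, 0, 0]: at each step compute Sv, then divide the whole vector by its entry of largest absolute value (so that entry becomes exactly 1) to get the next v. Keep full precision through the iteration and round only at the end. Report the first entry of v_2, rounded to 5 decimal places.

Sv0 = (7.000000, 2.000000, 2.000000); divide by 7.000000 → v1 = (1.000000, 0.285714, 0.285714)
Sv1 = (8.142857, 4.285714, 4.000000); divide by 8.142857 → v2 = (1.000000, 0.526316, 0.491228)
Requested entry of v2: 57/57 = 1.00000

1.00000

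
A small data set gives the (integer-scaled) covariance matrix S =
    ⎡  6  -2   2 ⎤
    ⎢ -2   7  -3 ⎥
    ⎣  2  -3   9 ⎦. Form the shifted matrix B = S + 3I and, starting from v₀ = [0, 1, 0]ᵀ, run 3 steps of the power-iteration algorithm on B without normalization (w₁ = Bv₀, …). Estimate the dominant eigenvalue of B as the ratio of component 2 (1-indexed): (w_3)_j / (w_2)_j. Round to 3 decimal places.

12.637

B = S + 3I has rows (9, -2, 2); (-2, 10, -3); (2, -3, 12)
w1 = Bv₀ = (9·0 + (-2)·1 + 2·0; (-2)·0 + 10·1 + (-3)·0; 2·0 + (-3)·1 + 12·0) = (-2, 10, -3)
w2 = Bw1 = (9·(-2) + (-2)·10 + 2·(-3); (-2)·(-2) + 10·10 + (-3)·(-3); 2·(-2) + (-3)·10 + 12·(-3)) = (-44, 113, -70)
w3 = Bw2 = (-762, 1428, -1267)
Ratio: 1428/113 = 12.637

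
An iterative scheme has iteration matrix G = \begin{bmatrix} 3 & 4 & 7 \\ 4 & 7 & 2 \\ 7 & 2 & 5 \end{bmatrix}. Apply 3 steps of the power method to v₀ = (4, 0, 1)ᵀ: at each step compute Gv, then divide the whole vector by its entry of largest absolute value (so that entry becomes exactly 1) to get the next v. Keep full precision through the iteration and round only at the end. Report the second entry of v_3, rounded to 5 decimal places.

Gv0 = (19.000000, 18.000000, 33.000000); divide by 33.000000 → v1 = (0.575758, 0.545455, 1.000000)
Gv1 = (10.909091, 8.121212, 10.121212); divide by 10.909091 → v2 = (1.000000, 0.744444, 0.927778)
Gv2 = (12.472222, 11.066667, 13.127778); divide by 13.127778 → v3 = (0.950063, 0.842996, 1.000000)
Requested entry of v3: 3984/4726 = 0.84300

0.84300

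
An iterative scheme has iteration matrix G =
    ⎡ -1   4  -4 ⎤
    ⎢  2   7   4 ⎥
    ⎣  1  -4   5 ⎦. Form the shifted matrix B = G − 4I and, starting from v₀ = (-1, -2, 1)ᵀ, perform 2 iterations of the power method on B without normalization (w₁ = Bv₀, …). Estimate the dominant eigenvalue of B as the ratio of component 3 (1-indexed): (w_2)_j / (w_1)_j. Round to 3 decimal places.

2.125

B = G − 4I has rows (-5, 4, -4); (2, 3, 4); (1, -4, 1)
w1 = Bv₀ = (-7, -4, 8)
w2 = Bw1 = (-13, 6, 17)
Ratio: 17/8 = 2.125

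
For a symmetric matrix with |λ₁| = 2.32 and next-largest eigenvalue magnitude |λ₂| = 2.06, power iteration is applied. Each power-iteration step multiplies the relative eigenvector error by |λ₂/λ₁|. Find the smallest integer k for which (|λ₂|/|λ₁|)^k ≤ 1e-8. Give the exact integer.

|λ₂/λ₁| = 2.06/2.32 = 0.88793
Need k ≥ ln(1e-8) / ln(0.88793) = -18.4207 / -0.1189 ≈ 154.976
Smallest integer k satisfying the bound: 155

155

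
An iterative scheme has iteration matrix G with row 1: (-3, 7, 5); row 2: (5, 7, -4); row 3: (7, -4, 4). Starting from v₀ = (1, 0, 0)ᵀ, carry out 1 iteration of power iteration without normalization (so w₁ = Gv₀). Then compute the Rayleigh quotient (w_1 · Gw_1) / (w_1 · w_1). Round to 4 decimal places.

w1 = Gv₀ = ((-3)·1 + 7·0 + 5·0; 5·1 + 7·0 + (-4)·0; 7·1 + (-4)·0 + 4·0) = (-3, 5, 7)
Gw1 = (79, -8, -13)
w1·Gw1 = (-3)·79 + 5·(-8) + 7·(-13) = -368; w1·w1 = (-3)·(-3) + 5·5 + 7·7 = 83
λ ≈ -368/83 = -4.4337

λ ≈ -4.4337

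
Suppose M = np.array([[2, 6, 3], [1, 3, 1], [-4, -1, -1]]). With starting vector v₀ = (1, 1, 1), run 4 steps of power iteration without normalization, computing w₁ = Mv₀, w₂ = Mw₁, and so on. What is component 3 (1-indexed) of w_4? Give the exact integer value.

-174

w1 = Mv₀ = (11, 5, -6)
w2 = Mw1 = (34, 20, -43)
w3 = Mw2 = (59, 51, -113)
w4 = Mw3 = (85, 99, -174)
The requested component of w4 is -174.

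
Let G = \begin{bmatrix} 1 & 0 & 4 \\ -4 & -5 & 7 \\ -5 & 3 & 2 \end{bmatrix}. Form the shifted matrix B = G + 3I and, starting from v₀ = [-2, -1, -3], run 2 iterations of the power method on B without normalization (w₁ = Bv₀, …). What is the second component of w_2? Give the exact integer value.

46

B = G + 3I has rows (4, 0, 4); (-4, -2, 7); (-5, 3, 5)
w1 = Bv₀ = (-20, -11, -8)
w2 = Bw1 = (-112, 46, 27)
Requested component of w2: 46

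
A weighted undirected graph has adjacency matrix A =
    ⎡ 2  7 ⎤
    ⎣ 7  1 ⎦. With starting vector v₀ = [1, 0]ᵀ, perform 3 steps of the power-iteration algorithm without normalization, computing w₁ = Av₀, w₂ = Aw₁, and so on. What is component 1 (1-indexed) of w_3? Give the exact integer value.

w1 = Av₀ = (2, 7)
w2 = Aw1 = (53, 21)
w3 = Aw2 = (253, 392)
The requested component of w3 is 253.

253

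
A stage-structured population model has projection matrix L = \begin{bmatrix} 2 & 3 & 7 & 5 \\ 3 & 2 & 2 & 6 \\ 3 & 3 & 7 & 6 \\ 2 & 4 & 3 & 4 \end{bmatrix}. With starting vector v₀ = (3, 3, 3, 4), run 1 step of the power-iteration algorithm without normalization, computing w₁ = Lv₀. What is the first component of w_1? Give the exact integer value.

56

w1 = Lv₀ = (2·3 + 3·3 + 7·3 + 5·4; 3·3 + 2·3 + 2·3 + 6·4; 3·3 + 3·3 + 7·3 + 6·4; 2·3 + 4·3 + 3·3 + 4·4) = (56, 45, 63, 43)
The requested component of w1 is 56.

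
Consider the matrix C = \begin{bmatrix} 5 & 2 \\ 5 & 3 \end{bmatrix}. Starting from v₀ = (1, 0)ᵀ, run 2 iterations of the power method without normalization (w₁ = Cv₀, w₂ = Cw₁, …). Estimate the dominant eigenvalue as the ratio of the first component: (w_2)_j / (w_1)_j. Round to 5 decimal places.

w1 = Cv₀ = (5, 5)
w2 = Cw1 = (35, 40)
Ratio at component: 35 / 5 = 7.00000

λ ≈ 7.00000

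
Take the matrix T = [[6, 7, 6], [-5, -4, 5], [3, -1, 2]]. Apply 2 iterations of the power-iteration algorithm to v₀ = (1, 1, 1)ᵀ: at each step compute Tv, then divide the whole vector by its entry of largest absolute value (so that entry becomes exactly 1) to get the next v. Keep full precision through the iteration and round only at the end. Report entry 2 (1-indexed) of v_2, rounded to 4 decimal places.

-0.5364

Tv0 = (19.00000, -4.00000, 4.00000); divide by 19.00000 → v1 = (1.00000, -0.21053, 0.21053)
Tv1 = (5.78947, -3.10526, 3.63158); divide by 5.78947 → v2 = (1.00000, -0.53636, 0.62727)
Requested entry of v2: -59/110 = -0.5364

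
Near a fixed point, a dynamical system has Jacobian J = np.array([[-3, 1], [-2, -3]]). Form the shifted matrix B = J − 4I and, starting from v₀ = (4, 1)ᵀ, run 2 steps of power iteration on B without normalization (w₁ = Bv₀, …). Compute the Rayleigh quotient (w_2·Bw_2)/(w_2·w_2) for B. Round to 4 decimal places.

B = J − 4I has rows (-7, 1); (-2, -7)
w1 = Bv₀ = (-27, -15)
w2 = Bw1 = (174, 159)
Bw2 = (-1059, -1461)
w2·Bw2 = -416565; w2·w2 = 55557; μ ≈ -416565/55557 = -7.4980

μ ≈ -7.4980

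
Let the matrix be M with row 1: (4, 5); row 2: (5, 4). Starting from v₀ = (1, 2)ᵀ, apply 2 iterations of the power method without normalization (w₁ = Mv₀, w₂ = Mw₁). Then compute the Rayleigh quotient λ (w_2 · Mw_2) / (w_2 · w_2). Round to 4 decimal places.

w1 = Mv₀ = (14, 13)
w2 = Mw1 = (121, 122)
Mw2 = (1094, 1093)
w2·Mw2 = 121·1094 + 122·1093 = 265720; w2·w2 = 121·121 + 122·122 = 29525
λ ≈ 265720/29525 = 8.9998

λ ≈ 8.9998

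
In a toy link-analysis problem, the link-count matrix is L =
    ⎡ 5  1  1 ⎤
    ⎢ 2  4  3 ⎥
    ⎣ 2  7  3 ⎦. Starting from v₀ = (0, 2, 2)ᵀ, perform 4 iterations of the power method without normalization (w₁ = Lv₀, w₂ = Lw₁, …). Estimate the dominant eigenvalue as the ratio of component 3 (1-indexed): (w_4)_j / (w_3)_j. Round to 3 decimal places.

λ ≈ 8.993

w1 = Lv₀ = (4, 14, 20)
w2 = Lw1 = (54, 124, 166)
w3 = Lw2 = (560, 1102, 1474)
w4 = Lw3 = (5376, 9950, 13256)
Ratio at component: 13256 / 1474 = 8.993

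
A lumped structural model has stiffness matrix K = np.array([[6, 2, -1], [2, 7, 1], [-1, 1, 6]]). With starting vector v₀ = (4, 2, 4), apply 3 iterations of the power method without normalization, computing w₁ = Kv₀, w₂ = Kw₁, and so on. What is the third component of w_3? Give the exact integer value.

882

w1 = Kv₀ = (6·4 + 2·2 + (-1)·4; 2·4 + 7·2 + 1·4; (-1)·4 + 1·2 + 6·4) = (24, 26, 22)
w2 = Kw1 = (6·24 + 2·26 + (-1)·22; 2·24 + 7·26 + 1·22; (-1)·24 + 1·26 + 6·22) = (174, 252, 134)
w3 = Kw2 = (1414, 2246, 882)
The requested component of w3 is 882.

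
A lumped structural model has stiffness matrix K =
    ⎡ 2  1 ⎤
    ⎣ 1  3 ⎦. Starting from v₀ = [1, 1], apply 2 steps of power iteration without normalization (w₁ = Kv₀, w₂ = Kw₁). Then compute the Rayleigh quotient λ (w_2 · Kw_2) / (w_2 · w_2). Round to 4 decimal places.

3.6154

w1 = Kv₀ = (3, 4)
w2 = Kw1 = (10, 15)
Kw2 = (35, 55)
w2·Kw2 = 10·35 + 15·55 = 1175; w2·w2 = 10·10 + 15·15 = 325
λ ≈ 1175/325 = 3.6154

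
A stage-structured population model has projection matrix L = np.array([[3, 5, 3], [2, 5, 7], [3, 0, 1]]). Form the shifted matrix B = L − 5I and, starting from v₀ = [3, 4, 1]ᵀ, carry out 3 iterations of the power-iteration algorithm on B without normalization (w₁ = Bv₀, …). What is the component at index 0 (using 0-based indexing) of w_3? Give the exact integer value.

346

B = L − 5I has rows (-2, 5, 3); (2, 0, 7); (3, 0, -4)
w1 = Bv₀ = ((-2)·3 + 5·4 + 3·1; 2·3 + 0·4 + 7·1; 3·3 + 0·4 + (-4)·1) = (17, 13, 5)
w2 = Bw1 = ((-2)·17 + 5·13 + 3·5; 2·17 + 0·13 + 7·5; 3·17 + 0·13 + (-4)·5) = (46, 69, 31)
w3 = Bw2 = (346, 309, 14)
Requested component of w3: 346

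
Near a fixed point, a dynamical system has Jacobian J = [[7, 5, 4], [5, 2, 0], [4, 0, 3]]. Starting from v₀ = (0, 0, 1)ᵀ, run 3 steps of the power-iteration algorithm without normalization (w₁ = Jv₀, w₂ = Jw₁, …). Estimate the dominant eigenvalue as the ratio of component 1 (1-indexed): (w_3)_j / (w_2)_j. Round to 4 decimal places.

w1 = Jv₀ = (4, 0, 3)
w2 = Jw1 = (40, 20, 25)
w3 = Jw2 = (480, 240, 235)
Ratio at component: 480 / 40 = 12.0000

λ ≈ 12.0000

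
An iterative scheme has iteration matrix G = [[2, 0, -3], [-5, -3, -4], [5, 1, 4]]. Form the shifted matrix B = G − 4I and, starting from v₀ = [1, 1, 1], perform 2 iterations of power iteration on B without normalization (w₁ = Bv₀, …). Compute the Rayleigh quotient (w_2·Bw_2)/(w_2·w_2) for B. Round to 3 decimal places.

μ ≈ -4.853

B = G − 4I has rows (-2, 0, -3); (-5, -7, -4); (5, 1, 0)
w1 = Bv₀ = (-5, -16, 6)
w2 = Bw1 = (-8, 113, -41)
Bw2 = (139, -587, 73)
w2·Bw2 = -70436; w2·w2 = 14514; μ ≈ -70436/14514 = -4.853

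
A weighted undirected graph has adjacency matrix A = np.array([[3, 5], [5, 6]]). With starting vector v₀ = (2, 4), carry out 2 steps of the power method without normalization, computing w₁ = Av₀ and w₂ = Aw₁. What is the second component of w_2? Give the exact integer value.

w1 = Av₀ = (3·2 + 5·4; 5·2 + 6·4) = (26, 34)
w2 = Aw1 = (3·26 + 5·34; 5·26 + 6·34) = (248, 334)
The requested component of w2 is 334.

334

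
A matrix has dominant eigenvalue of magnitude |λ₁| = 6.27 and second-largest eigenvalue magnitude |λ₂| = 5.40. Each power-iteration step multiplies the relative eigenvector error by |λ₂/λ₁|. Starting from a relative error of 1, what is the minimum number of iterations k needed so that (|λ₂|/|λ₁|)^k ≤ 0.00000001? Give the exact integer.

|λ₂/λ₁| = 5.40/6.27 = 0.86124
Need k ≥ ln(0.00000001) / ln(0.86124) = -18.4207 / -0.1494 ≈ 123.316
Smallest integer k satisfying the bound: 124

124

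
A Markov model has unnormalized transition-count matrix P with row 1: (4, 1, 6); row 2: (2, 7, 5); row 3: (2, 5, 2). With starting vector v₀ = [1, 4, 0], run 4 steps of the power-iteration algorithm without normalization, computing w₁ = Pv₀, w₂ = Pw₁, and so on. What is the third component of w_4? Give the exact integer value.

w1 = Pv₀ = (4·1 + 1·4 + 6·0; 2·1 + 7·4 + 5·0; 2·1 + 5·4 + 2·0) = (8, 30, 22)
w2 = Pw1 = (4·8 + 1·30 + 6·22; 2·8 + 7·30 + 5·22; 2·8 + 5·30 + 2·22) = (194, 336, 210)
w3 = Pw2 = (2372, 3790, 2488)
w4 = Pw3 = (28206, 43714, 28670)
The requested component of w4 is 28670.

28670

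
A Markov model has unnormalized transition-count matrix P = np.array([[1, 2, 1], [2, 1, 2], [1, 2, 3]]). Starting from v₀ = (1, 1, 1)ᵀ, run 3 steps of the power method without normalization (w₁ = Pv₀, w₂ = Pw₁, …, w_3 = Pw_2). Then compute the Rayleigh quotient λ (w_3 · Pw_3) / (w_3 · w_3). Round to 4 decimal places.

λ ≈ 5.1623

w1 = Pv₀ = (1·1 + 2·1 + 1·1; 2·1 + 1·1 + 2·1; 1·1 + 2·1 + 3·1) = (4, 5, 6)
w2 = Pw1 = (1·4 + 2·5 + 1·6; 2·4 + 1·5 + 2·6; 1·4 + 2·5 + 3·6) = (20, 25, 32)
w3 = Pw2 = (102, 129, 166)
Pw3 = (526, 665, 858)
w3·Pw3 = 102·526 + 129·665 + 166·858 = 281865; w3·w3 = 102·102 + 129·129 + 166·166 = 54601
λ ≈ 281865/54601 = 5.1623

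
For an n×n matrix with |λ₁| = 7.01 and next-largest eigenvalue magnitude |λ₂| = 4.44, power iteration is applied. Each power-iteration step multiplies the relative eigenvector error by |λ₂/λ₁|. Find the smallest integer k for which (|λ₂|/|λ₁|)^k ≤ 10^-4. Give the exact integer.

21

|λ₂/λ₁| = 4.44/7.01 = 0.63338
Need k ≥ ln(10^-4) / ln(0.63338) = -9.2103 / -0.4567 ≈ 20.168
Smallest integer k satisfying the bound: 21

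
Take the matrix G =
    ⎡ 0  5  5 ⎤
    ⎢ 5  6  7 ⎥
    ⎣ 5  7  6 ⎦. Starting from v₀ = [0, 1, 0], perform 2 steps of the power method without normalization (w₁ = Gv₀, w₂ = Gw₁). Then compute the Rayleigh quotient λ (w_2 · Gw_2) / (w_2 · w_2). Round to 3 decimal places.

w1 = Gv₀ = (5, 6, 7)
w2 = Gw1 = (65, 110, 109)
Gw2 = (1095, 1748, 1749)
w2·Gw2 = 65·1095 + 110·1748 + 109·1749 = 454096; w2·w2 = 65·65 + 110·110 + 109·109 = 28206
λ ≈ 454096/28206 = 16.099

16.099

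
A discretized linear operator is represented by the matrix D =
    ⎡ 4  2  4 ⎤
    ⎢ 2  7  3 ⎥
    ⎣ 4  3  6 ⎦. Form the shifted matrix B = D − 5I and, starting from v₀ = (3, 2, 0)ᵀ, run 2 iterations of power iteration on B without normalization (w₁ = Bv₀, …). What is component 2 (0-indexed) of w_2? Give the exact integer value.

B = D − 5I has rows (-1, 2, 4); (2, 2, 3); (4, 3, 1)
w1 = Bv₀ = ((-1)·3 + 2·2 + 4·0; 2·3 + 2·2 + 3·0; 4·3 + 3·2 + 1·0) = (1, 10, 18)
w2 = Bw1 = ((-1)·1 + 2·10 + 4·18; 2·1 + 2·10 + 3·18; 4·1 + 3·10 + 1·18) = (91, 76, 52)
Requested component of w2: 52

52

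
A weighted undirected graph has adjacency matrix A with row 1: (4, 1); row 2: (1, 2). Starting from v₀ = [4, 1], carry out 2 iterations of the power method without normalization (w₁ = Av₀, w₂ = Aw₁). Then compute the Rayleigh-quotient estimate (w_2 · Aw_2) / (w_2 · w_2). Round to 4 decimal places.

w1 = Av₀ = (4·4 + 1·1; 1·4 + 2·1) = (17, 6)
w2 = Aw1 = (4·17 + 1·6; 1·17 + 2·6) = (74, 29)
Aw2 = (325, 132)
w2·Aw2 = 74·325 + 29·132 = 27878; w2·w2 = 74·74 + 29·29 = 6317
λ ≈ 27878/6317 = 4.4132

λ ≈ 4.4132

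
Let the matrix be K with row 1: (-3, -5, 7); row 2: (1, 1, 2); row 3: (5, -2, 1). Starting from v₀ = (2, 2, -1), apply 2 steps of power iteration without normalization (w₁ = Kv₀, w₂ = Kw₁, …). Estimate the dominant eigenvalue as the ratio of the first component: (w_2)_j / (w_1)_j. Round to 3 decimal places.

λ ≈ -4.087

w1 = Kv₀ = (-23, 2, 5)
w2 = Kw1 = (94, -11, -114)
Ratio at component: 94 / -23 = -4.087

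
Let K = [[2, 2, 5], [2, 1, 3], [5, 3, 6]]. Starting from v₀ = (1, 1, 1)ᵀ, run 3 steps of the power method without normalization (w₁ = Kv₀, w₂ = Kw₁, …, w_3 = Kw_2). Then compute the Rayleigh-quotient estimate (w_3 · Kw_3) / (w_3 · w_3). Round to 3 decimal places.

λ ≈ 10.722

w1 = Kv₀ = (9, 6, 14)
w2 = Kw1 = (100, 66, 147)
w3 = Kw2 = (1067, 707, 1580)
Kw3 = (11448, 7581, 16936)
w3·Kw3 = 1067·11448 + 707·7581 + 1580·16936 = 44333663; w3·w3 = 1067·1067 + 707·707 + 1580·1580 = 4134738
λ ≈ 44333663/4134738 = 10.722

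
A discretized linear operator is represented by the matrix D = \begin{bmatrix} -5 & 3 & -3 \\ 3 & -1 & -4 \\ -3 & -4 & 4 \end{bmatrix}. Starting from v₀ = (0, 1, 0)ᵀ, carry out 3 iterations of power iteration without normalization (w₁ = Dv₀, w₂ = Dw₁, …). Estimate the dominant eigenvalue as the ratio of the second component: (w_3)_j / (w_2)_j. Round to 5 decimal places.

w1 = Dv₀ = (3, -1, -4)
w2 = Dw1 = (-6, 26, -21)
w3 = Dw2 = (171, 40, -170)
Ratio at component: 40 / 26 = 1.53846

1.53846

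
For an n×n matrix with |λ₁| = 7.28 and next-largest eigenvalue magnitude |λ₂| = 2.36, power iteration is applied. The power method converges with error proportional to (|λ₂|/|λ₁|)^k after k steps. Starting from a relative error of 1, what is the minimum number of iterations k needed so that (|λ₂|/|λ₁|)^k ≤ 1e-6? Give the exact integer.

|λ₂/λ₁| = 2.36/7.28 = 0.32418
Need k ≥ ln(1e-6) / ln(0.32418) = -13.8155 / -1.1265 ≈ 12.264
Smallest integer k satisfying the bound: 13

13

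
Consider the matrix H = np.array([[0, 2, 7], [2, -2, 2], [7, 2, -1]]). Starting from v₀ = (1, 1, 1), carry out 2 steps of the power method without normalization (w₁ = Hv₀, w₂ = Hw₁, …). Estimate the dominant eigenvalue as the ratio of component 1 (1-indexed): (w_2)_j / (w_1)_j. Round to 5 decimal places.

w1 = Hv₀ = (9, 2, 8)
w2 = Hw1 = (60, 30, 59)
Ratio at component: 60 / 9 = 6.66667

6.66667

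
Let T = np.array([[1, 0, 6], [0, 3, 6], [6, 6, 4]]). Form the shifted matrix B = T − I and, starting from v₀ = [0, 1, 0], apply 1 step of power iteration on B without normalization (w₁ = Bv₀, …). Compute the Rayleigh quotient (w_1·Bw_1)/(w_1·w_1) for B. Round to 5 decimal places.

μ ≈ 6.50000

B = T − I has rows (0, 0, 6); (0, 2, 6); (6, 6, 3)
w1 = Bv₀ = (0·0 + 0·1 + 6·0; 0·0 + 2·1 + 6·0; 6·0 + 6·1 + 3·0) = (0, 2, 6)
Bw1 = (36, 40, 30)
w1·Bw1 = 260; w1·w1 = 40; μ ≈ 260/40 = 6.50000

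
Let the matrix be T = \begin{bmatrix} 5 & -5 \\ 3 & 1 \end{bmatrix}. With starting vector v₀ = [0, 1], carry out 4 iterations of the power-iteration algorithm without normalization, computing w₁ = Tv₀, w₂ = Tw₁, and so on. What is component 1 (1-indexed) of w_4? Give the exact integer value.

w1 = Tv₀ = (-5, 1)
w2 = Tw1 = (-30, -14)
w3 = Tw2 = (-80, -104)
w4 = Tw3 = (120, -344)
The requested component of w4 is 120.

120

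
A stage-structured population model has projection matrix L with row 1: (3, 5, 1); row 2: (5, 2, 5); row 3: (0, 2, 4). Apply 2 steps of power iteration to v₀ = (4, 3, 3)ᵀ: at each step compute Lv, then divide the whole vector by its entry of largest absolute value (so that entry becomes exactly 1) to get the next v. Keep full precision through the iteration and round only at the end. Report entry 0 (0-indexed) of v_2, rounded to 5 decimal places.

0.97205

Lv0 = (30.000000, 41.000000, 18.000000); divide by 41.000000 → v1 = (0.731707, 1.000000, 0.439024)
Lv1 = (7.634146, 7.853659, 3.756098); divide by 7.853659 → v2 = (0.972050, 1.000000, 0.478261)
Requested entry of v2: 313/322 = 0.97205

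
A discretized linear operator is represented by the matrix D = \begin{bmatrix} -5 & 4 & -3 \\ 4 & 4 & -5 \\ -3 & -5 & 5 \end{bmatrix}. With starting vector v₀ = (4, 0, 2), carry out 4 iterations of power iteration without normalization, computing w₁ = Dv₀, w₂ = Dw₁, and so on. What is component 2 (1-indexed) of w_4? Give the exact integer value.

w1 = Dv₀ = (-26, 6, -2)
w2 = Dw1 = (160, -70, 38)
w3 = Dw2 = (-1194, 170, 60)
w4 = Dw3 = (6470, -4396, 3032)
The requested component of w4 is -4396.

-4396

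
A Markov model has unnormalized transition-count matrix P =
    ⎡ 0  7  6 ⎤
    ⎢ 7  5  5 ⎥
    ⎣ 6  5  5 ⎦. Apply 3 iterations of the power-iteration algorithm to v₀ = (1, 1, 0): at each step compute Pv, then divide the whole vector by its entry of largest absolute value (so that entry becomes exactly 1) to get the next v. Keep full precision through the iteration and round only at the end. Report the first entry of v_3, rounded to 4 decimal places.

0.7872

Pv0 = (7.00000, 12.00000, 11.00000); divide by 12.00000 → v1 = (0.58333, 1.00000, 0.91667)
Pv1 = (12.50000, 13.66667, 13.08333); divide by 13.66667 → v2 = (0.91463, 1.00000, 0.95732)
Pv2 = (12.74390, 16.18902, 15.27439); divide by 16.18902 → v3 = (0.78719, 1.00000, 0.94350)
Requested entry of v3: 2090/2655 = 0.7872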